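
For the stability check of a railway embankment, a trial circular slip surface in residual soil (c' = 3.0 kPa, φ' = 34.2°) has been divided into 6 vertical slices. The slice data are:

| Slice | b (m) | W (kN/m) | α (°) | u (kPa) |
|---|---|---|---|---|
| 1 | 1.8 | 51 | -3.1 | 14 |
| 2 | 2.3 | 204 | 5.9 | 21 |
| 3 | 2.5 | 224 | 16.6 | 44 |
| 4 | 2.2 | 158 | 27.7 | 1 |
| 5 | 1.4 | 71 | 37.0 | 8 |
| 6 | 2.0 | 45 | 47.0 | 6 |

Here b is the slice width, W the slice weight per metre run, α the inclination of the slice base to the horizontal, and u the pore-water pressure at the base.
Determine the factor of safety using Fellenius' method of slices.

Ordinary method of slices: FS = Σ[c'·Δl_i + (W_i cosα_i − u_i·Δl_i)·tanφ'] / Σ W_i sinα_i, with Δl_i = b_i / cosα_i.
Slice 1: Δl = 1.8/cos(-3.1°) = 1.803 m; N'_1 = 51·cos(-3.1°) − 14·1.803 = 25.7; c'Δl = 5.41; W sinα = -2.8
Slice 2: Δl = 2.3/cos5.9° = 2.312 m; N'_2 = 204·cos5.9° − 21·2.312 = 154.4; c'Δl = 6.94; W sinα = 21.0
Slice 3: Δl = 2.5/cos16.6° = 2.609 m; N'_3 = 224·cos16.6° − 44·2.609 = 99.9; c'Δl = 7.83; W sinα = 64.0
Slice 4: Δl = 2.2/cos27.7° = 2.485 m; N'_4 = 158·cos27.7° − 1·2.485 = 137.4; c'Δl = 7.45; W sinα = 73.4
Slice 5: Δl = 1.4/cos37.0° = 1.753 m; N'_5 = 71·cos37.0° − 8·1.753 = 42.7; c'Δl = 5.26; W sinα = 42.7
Slice 6: Δl = 2.0/cos47.0° = 2.933 m; N'_6 = 45·cos47.0° − 6·2.933 = 13.1; c'Δl = 8.80; W sinα = 32.9
Σc'Δl = 41.7 kN/m; ΣN' = 473.1 kN/m; ΣW sinα = 231.3 kN/m
Resisting = 41.7 + 473.1·tan34.2° = 41.7 + 321.5 = 363.2 kN/m
FS = 363.2 / 231.3 = 1.570

FS = 1.57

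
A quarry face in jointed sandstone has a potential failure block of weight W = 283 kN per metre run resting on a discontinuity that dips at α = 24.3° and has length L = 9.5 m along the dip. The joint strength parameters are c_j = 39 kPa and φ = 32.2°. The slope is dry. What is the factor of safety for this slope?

Resolving the block weight along and normal to the plane and applying the Mohr–Coulomb strength on the joint:
N' = W cosα = 283·cos24.3° = 257.9 kN/m
Driving force T = W sinα = 283·sin24.3° = 116.5 kN/m
Resisting force R = c_j·L + N'·tanφ = 39·9.5 + 257.9·tan32.2° = 370.5 + 162.4 = 532.9 kN/m
FS = R / T = 532.9 / 116.5 = 4.576

FS = 4.58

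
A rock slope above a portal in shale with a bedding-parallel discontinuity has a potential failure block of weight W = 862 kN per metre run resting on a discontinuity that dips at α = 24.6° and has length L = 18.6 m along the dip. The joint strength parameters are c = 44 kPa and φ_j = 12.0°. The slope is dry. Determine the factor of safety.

FS = 2.74

Resolving the block weight along and normal to the plane and applying the Mohr–Coulomb strength on the joint:
N' = W cosα = 862·cos24.6° = 783.8 kN/m
Driving force T = W sinα = 862·sin24.6° = 358.8 kN/m
Resisting force R = c·L + N'·tanφ_j = 44·18.6 + 783.8·tan12.0° = 818.4 + 166.6 = 985.0 kN/m
FS = R / T = 985.0 / 358.8 = 2.745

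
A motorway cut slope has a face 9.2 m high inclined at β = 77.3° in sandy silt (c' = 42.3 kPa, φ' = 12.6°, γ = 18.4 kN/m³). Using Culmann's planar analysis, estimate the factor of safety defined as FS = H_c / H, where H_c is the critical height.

H_c = (4c'/γ) · sinβ cosφ' / [1 − cos(β − φ')]
    = (4·42.3/18.4) · sin77.3°·cos12.6° / [1 − cos64.7°]
    = 9.196 · 0.9520 / 0.5726 = 15.29 m
FS = H_c / H = 15.29 / 9.2 = 1.662

FS = 1.66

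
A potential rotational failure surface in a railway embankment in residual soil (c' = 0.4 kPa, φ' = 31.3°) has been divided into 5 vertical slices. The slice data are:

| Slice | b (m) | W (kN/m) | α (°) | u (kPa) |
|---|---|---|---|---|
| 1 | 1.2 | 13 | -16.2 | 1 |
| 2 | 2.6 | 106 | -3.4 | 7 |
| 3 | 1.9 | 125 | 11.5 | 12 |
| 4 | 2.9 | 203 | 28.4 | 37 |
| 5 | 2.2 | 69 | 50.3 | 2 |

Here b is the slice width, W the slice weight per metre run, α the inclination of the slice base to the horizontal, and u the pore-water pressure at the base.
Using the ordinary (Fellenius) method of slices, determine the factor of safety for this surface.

FS = 1.11

Ordinary method of slices: FS = Σ[c'·Δl_i + (W_i cosα_i − u_i·Δl_i)·tanφ'] / Σ W_i sinα_i, with Δl_i = b_i / cosα_i.
Slice 1: Δl = 1.2/cos(-16.2°) = 1.250 m; N'_1 = 13·cos(-16.2°) − 1·1.250 = 11.2; c'Δl = 0.50; W sinα = -3.6
Slice 2: Δl = 2.6/cos(-3.4°) = 2.605 m; N'_2 = 106·cos(-3.4°) − 7·2.605 = 87.6; c'Δl = 1.04; W sinα = -6.3
Slice 3: Δl = 1.9/cos11.5° = 1.939 m; N'_3 = 125·cos11.5° − 12·1.939 = 99.2; c'Δl = 0.78; W sinα = 24.9
Slice 4: Δl = 2.9/cos28.4° = 3.297 m; N'_4 = 203·cos28.4° − 37·3.297 = 56.6; c'Δl = 1.32; W sinα = 96.6
Slice 5: Δl = 2.2/cos50.3° = 3.444 m; N'_5 = 69·cos50.3° − 2·3.444 = 37.2; c'Δl = 1.38; W sinα = 53.1
Σc'Δl = 5.0 kN/m; ΣN' = 291.8 kN/m; ΣW sinα = 164.6 kN/m
Resisting = 5.0 + 291.8·tan31.3° = 5.0 + 177.4 = 182.4 kN/m
FS = 182.4 / 164.6 = 1.108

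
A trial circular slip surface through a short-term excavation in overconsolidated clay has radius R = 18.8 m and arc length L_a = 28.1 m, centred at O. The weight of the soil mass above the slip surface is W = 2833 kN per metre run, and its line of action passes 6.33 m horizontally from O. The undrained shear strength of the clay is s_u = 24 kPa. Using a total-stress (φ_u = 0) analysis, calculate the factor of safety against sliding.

Taking moments about the centre O, the resisting moment is provided by the undrained shear strength acting along the arc:
M_R = s_u·L_a·R = 24·28.10·18.8 = 12678.7 kN·m/m
M_D = W·d = 2833·6.33 = 17932.9 kN·m/m
FS = M_R / M_D = 12678.7 / 17932.9 = 0.707

FS = 0.71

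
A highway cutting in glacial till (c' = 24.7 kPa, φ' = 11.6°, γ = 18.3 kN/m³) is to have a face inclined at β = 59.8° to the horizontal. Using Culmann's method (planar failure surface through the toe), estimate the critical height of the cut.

Culmann's analysis gives the critical failure plane at α_cr = (β + φ')/2 = (59.8 + 11.6)/2 = 35.7°, and the critical height
H_c = (4c'/γ) · sinβ cosφ' / [1 − cos(β − φ')]
    = (4·24.7/18.3) · sin59.8°·cos11.6° / [1 − cos(48.2°)]
    = 5.399 · 0.8643·0.9796 / [1 − 0.6665]
    = 5.399 · 0.8466 / 0.3335
    = 13.71 m

H_c = 13.71 m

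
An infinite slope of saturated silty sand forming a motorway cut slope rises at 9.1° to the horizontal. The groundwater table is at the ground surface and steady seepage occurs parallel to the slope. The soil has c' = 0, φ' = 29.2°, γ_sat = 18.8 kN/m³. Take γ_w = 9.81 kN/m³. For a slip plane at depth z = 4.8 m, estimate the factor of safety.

FS = 1.67

With seepage parallel to the slope and the water table at the surface, the effective normal stress on the slip plane uses the buoyant unit weight γ' = γ_sat − γ_w while the driving shear stress uses γ_sat:
FS = [c' + γ' z cos²β tanφ'] / [γ_sat z sinβ cosβ]
(For c' = 0 this reduces to FS = (γ'/γ_sat)·tanφ'/tanβ.)
γ' = 18.8 − 9.81 = 8.99 kN/m³
Numerator = 0.0 + 8.99·4.8·cos²9.1°·tan29.2° = 0.0 + 8.99·4.8·0.9750·0.5589 = 23.514 kPa
Denominator = 18.8·4.8·sin9.1°·cos9.1° = 18.8·4.8·0.1582·0.9874 = 14.093 kPa
FS = 23.514 / 14.093 = 1.669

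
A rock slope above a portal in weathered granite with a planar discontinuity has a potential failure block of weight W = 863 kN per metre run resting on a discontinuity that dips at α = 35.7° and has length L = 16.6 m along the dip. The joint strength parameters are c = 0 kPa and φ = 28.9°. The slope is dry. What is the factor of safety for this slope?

FS = 0.77

Resolving the block weight along and normal to the plane and applying the Mohr–Coulomb strength on the joint:
N' = W cosα = 863·cos35.7° = 700.8 kN/m
Driving force T = W sinα = 863·sin35.7° = 503.6 kN/m
Resisting force R = c·L + N'·tanφ = 0·16.6 + 700.8·tan28.9° = 0.0 + 386.9 = 386.9 kN/m
FS = R / T = 386.9 / 503.6 = 0.768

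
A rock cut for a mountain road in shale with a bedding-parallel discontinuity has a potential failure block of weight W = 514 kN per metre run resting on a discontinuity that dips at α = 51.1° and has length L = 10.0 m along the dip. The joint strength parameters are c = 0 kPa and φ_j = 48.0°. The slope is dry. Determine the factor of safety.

FS = 0.90

Resolving the block weight along and normal to the plane and applying the Mohr–Coulomb strength on the joint:
N' = W cosα = 514·cos51.1° = 322.8 kN/m
Driving force T = W sinα = 514·sin51.1° = 400.0 kN/m
Resisting force R = c·L + N'·tanφ_j = 0·10.0 + 322.8·tan48.0° = 0.0 + 358.5 = 358.5 kN/m
FS = R / T = 358.5 / 400.0 = 0.896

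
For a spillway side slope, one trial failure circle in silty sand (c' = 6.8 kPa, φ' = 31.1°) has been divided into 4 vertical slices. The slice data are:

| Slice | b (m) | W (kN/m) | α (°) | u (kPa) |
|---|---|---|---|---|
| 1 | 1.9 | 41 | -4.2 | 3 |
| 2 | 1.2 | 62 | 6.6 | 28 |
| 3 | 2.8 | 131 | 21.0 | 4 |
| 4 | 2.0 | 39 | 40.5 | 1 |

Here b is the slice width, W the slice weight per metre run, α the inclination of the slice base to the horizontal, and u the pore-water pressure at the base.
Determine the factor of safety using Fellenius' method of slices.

Ordinary method of slices: FS = Σ[c'·Δl_i + (W_i cosα_i − u_i·Δl_i)·tanφ'] / Σ W_i sinα_i, with Δl_i = b_i / cosα_i.
Slice 1: Δl = 1.9/cos(-4.2°) = 1.905 m; N'_1 = 41·cos(-4.2°) − 3·1.905 = 35.2; c'Δl = 12.95; W sinα = -3.0
Slice 2: Δl = 1.2/cos6.6° = 1.208 m; N'_2 = 62·cos6.6° − 28·1.208 = 27.8; c'Δl = 8.21; W sinα = 7.1
Slice 3: Δl = 2.8/cos21.0° = 2.999 m; N'_3 = 131·cos21.0° − 4·2.999 = 110.3; c'Δl = 20.39; W sinα = 46.9
Slice 4: Δl = 2.0/cos40.5° = 2.630 m; N'_4 = 39·cos40.5° − 1·2.630 = 27.0; c'Δl = 17.89; W sinα = 25.3
Σc'Δl = 59.4 kN/m; ΣN' = 200.3 kN/m; ΣW sinα = 76.4 kN/m
Resisting = 59.4 + 200.3·tan31.1° = 59.4 + 120.8 = 180.3 kN/m
FS = 180.3 / 76.4 = 2.359

FS = 2.36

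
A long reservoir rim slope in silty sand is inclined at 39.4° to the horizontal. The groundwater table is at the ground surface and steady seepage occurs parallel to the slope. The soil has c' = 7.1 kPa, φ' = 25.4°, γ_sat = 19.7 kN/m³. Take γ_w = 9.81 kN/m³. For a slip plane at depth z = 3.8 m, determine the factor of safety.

FS = 0.48

With seepage parallel to the slope and the water table at the surface, the effective normal stress on the slip plane uses the buoyant unit weight γ' = γ_sat − γ_w while the driving shear stress uses γ_sat:
FS = [c' + γ' z cos²β tanφ'] / [γ_sat z sinβ cosβ]
γ' = 19.7 − 9.81 = 9.89 kN/m³
Numerator = 7.1 + 9.89·3.8·cos²39.4°·tan25.4° = 7.1 + 9.89·3.8·0.5971·0.4748 = 17.756 kPa
Denominator = 19.7·3.8·sin39.4°·cos39.4° = 19.7·3.8·0.6347·0.7727 = 36.717 kPa
FS = 17.756 / 36.717 = 0.484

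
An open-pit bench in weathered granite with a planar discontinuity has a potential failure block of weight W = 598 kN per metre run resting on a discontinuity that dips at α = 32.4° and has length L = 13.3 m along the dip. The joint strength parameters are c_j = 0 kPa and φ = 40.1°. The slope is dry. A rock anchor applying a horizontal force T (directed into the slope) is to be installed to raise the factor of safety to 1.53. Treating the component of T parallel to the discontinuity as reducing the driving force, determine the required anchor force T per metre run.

Resolving forces along and normal to the sliding plane, with the horizontal anchor force T adding T·sinα to the effective normal force and T·cosα acting up the plane against the driving force:
FS = [c_jL + (W cosα + T sinα) tanφ] / [W sinα − T cosα]
Without the anchor: N' = 504.9 kN/m, driving T_d = 320.4 kN/m, resisting R = 0·13.3 + 504.9·tan40.1° = 425.2 kN/m, FS = 1.33.
Setting FS = 1.53 and solving for T:
1.53·(320.4 − T cos32.4°) = 425.2 + T sin32.4°·tan40.1°
T·(sin32.4°·tan40.1° + 1.53·cos32.4°) = 1.53·320.4 − 425.2
T·(0.5358·0.8421 + 1.53·0.8443) = 490.2 − 425.2 = 65.1
T·1.7430 = 65.1
T = 37.3 kN/m

T = 37 kN/m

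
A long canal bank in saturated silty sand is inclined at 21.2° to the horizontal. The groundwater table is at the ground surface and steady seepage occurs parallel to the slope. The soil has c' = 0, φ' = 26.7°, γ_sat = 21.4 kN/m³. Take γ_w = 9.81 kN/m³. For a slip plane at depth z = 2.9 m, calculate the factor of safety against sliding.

With seepage parallel to the slope and the water table at the surface, the effective normal stress on the slip plane uses the buoyant unit weight γ' = γ_sat − γ_w while the driving shear stress uses γ_sat:
FS = [c' + γ' z cos²β tanφ'] / [γ_sat z sinβ cosβ]
(For c' = 0 this reduces to FS = (γ'/γ_sat)·tanφ'/tanβ.)
γ' = 21.4 − 9.81 = 11.59 kN/m³
Numerator = 0.0 + 11.59·2.9·cos²21.2°·tan26.7° = 0.0 + 11.59·2.9·0.8692·0.5029 = 14.694 kPa
Denominator = 21.4·2.9·sin21.2°·cos21.2° = 21.4·2.9·0.3616·0.9323 = 20.924 kPa
FS = 14.694 / 20.924 = 0.702

FS = 0.70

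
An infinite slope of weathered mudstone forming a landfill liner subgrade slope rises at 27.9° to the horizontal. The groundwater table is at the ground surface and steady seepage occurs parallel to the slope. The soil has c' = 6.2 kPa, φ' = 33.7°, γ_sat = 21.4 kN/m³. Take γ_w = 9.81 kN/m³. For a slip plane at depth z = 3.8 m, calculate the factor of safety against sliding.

FS = 0.87

With seepage parallel to the slope and the water table at the surface, the effective normal stress on the slip plane uses the buoyant unit weight γ' = γ_sat − γ_w while the driving shear stress uses γ_sat:
FS = [c' + γ' z cos²β tanφ'] / [γ_sat z sinβ cosβ]
γ' = 21.4 − 9.81 = 11.59 kN/m³
Numerator = 6.2 + 11.59·3.8·cos²27.9°·tan33.7° = 6.2 + 11.59·3.8·0.7810·0.6669 = 29.141 kPa
Denominator = 21.4·3.8·sin27.9°·cos27.9° = 21.4·3.8·0.4679·0.8838 = 33.629 kPa
FS = 29.141 / 33.629 = 0.867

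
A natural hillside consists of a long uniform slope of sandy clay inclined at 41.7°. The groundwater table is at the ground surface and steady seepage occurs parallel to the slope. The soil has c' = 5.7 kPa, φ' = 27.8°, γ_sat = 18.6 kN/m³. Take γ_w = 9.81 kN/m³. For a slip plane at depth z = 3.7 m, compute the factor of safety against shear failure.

FS = 0.45

With seepage parallel to the slope and the water table at the surface, the effective normal stress on the slip plane uses the buoyant unit weight γ' = γ_sat − γ_w while the driving shear stress uses γ_sat:
FS = [c' + γ' z cos²β tanφ'] / [γ_sat z sinβ cosβ]
γ' = 18.6 − 9.81 = 8.79 kN/m³
Numerator = 5.7 + 8.79·3.7·cos²41.7°·tan27.8° = 5.7 + 8.79·3.7·0.5575·0.5272 = 15.259 kPa
Denominator = 18.6·3.7·sin41.7°·cos41.7° = 18.6·3.7·0.6652·0.7466 = 34.182 kPa
FS = 15.259 / 34.182 = 0.446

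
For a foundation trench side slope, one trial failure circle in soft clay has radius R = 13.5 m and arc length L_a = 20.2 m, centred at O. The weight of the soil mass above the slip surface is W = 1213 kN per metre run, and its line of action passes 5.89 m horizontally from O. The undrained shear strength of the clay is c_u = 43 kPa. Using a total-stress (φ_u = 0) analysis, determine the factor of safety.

FS = 1.64

Taking moments about the centre O, the resisting moment is provided by the undrained shear strength acting along the arc:
M_R = c_u·L_a·R = 43·20.20·13.5 = 11726.1 kN·m/m
M_D = W·d = 1213·5.89 = 7144.6 kN·m/m
FS = M_R / M_D = 11726.1 / 7144.6 = 1.641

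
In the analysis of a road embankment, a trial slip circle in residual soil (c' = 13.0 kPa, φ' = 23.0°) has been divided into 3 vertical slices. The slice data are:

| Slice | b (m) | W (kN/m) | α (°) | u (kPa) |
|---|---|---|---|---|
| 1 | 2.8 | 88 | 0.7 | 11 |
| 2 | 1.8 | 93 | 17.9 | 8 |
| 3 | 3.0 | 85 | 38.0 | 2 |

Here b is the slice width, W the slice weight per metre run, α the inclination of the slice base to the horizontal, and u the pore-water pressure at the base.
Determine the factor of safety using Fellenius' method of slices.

FS = 2.33

Ordinary method of slices: FS = Σ[c'·Δl_i + (W_i cosα_i − u_i·Δl_i)·tanφ'] / Σ W_i sinα_i, with Δl_i = b_i / cosα_i.
Slice 1: Δl = 2.8/cos0.7° = 2.800 m; N'_1 = 88·cos0.7° − 11·2.800 = 57.2; c'Δl = 36.40; W sinα = 1.1
Slice 2: Δl = 1.8/cos17.9° = 1.892 m; N'_2 = 93·cos17.9° − 8·1.892 = 73.4; c'Δl = 24.59; W sinα = 28.6
Slice 3: Δl = 3.0/cos38.0° = 3.807 m; N'_3 = 85·cos38.0° − 2·3.807 = 59.4; c'Δl = 49.49; W sinα = 52.3
Σc'Δl = 110.5 kN/m; ΣN' = 189.9 kN/m; ΣW sinα = 82.0 kN/m
Resisting = 110.5 + 189.9·tan23.0° = 110.5 + 80.6 = 191.1 kN/m
FS = 191.1 / 82.0 = 2.331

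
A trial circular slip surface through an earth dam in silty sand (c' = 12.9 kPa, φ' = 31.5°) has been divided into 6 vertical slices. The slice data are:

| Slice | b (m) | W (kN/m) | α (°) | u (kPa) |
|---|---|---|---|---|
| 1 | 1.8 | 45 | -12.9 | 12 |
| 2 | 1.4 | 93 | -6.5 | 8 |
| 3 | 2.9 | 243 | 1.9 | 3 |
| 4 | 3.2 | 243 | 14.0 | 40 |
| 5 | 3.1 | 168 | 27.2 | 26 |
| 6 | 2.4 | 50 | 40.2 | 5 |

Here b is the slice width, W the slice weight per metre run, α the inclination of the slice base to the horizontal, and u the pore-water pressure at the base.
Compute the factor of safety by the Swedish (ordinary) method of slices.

FS = 3.40

Ordinary method of slices: FS = Σ[c'·Δl_i + (W_i cosα_i − u_i·Δl_i)·tanφ'] / Σ W_i sinα_i, with Δl_i = b_i / cosα_i.
Slice 1: Δl = 1.8/cos(-12.9°) = 1.847 m; N'_1 = 45·cos(-12.9°) − 12·1.847 = 21.7; c'Δl = 23.82; W sinα = -10.0
Slice 2: Δl = 1.4/cos(-6.5°) = 1.409 m; N'_2 = 93·cos(-6.5°) − 8·1.409 = 81.1; c'Δl = 18.18; W sinα = -10.5
Slice 3: Δl = 2.9/cos1.9° = 2.902 m; N'_3 = 243·cos1.9° − 3·2.902 = 234.2; c'Δl = 37.43; W sinα = 8.1
Slice 4: Δl = 3.2/cos14.0° = 3.298 m; N'_4 = 243·cos14.0° − 40·3.298 = 103.9; c'Δl = 42.54; W sinα = 58.8
Slice 5: Δl = 3.1/cos27.2° = 3.485 m; N'_5 = 168·cos27.2° − 26·3.485 = 58.8; c'Δl = 44.96; W sinα = 76.8
Slice 6: Δl = 2.4/cos40.2° = 3.142 m; N'_6 = 50·cos40.2° − 5·3.142 = 22.5; c'Δl = 40.53; W sinα = 32.3
Σc'Δl = 207.5 kN/m; ΣN' = 522.1 kN/m; ΣW sinα = 155.3 kN/m
Resisting = 207.5 + 522.1·tan31.5° = 207.5 + 320.0 = 527.4 kN/m
FS = 527.4 / 155.3 = 3.395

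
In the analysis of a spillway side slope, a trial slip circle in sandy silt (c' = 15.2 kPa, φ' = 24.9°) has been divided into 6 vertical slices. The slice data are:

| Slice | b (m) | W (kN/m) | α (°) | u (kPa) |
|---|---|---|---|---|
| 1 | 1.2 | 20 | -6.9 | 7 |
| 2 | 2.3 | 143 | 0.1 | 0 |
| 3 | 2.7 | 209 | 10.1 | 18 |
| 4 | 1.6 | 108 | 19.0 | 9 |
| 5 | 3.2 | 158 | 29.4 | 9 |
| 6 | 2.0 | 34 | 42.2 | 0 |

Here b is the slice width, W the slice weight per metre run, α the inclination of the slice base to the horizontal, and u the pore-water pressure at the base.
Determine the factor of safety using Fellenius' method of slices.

FS = 2.72

Ordinary method of slices: FS = Σ[c'·Δl_i + (W_i cosα_i − u_i·Δl_i)·tanφ'] / Σ W_i sinα_i, with Δl_i = b_i / cosα_i.
Slice 1: Δl = 1.2/cos(-6.9°) = 1.209 m; N'_1 = 20·cos(-6.9°) − 7·1.209 = 11.4; c'Δl = 18.37; W sinα = -2.4
Slice 2: Δl = 2.3/cos0.1° = 2.300 m; N'_2 = 143·cos0.1° − 0·2.300 = 143.0; c'Δl = 34.96; W sinα = 0.2
Slice 3: Δl = 2.7/cos10.1° = 2.743 m; N'_3 = 209·cos10.1° − 18·2.743 = 156.4; c'Δl = 41.69; W sinα = 36.7
Slice 4: Δl = 1.6/cos19.0° = 1.692 m; N'_4 = 108·cos19.0° − 9·1.692 = 86.9; c'Δl = 25.72; W sinα = 35.2
Slice 5: Δl = 3.2/cos29.4° = 3.673 m; N'_5 = 158·cos29.4° − 9·3.673 = 104.6; c'Δl = 55.83; W sinα = 77.6
Slice 6: Δl = 2.0/cos42.2° = 2.700 m; N'_6 = 34·cos42.2° − 0·2.700 = 25.2; c'Δl = 41.04; W sinα = 22.8
Σc'Δl = 217.6 kN/m; ΣN' = 527.5 kN/m; ΣW sinα = 170.1 kN/m
Resisting = 217.6 + 527.5·tan24.9° = 217.6 + 244.8 = 462.4 kN/m
FS = 462.4 / 170.1 = 2.719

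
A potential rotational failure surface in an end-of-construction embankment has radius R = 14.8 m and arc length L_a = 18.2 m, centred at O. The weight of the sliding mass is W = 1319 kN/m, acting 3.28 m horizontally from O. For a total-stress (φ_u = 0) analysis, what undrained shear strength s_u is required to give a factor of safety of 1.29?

s_u = 20.7 kPa

FS = s_u·L_a·R / (W·d), so s_u = FS·W·d / (L_a·R).
s_u = 1.29·1319·3.28 / (18.20·14.8) = 5581.0 / 269.36 = 20.72 kPa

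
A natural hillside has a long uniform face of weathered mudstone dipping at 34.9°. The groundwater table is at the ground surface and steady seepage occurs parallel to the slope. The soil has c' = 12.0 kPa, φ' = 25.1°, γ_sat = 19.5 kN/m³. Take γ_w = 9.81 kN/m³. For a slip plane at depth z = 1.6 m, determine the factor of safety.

With seepage parallel to the slope and the water table at the surface, the effective normal stress on the slip plane uses the buoyant unit weight γ' = γ_sat − γ_w while the driving shear stress uses γ_sat:
FS = [c' + γ' z cos²β tanφ'] / [γ_sat z sinβ cosβ]
γ' = 19.5 − 9.81 = 9.69 kN/m³
Numerator = 12.0 + 9.69·1.6·cos²34.9°·tan25.1° = 12.0 + 9.69·1.6·0.6726·0.4684 = 16.885 kPa
Denominator = 19.5·1.6·sin34.9°·cos34.9° = 19.5·1.6·0.5721·0.8202 = 14.640 kPa
FS = 16.885 / 14.640 = 1.153

FS = 1.15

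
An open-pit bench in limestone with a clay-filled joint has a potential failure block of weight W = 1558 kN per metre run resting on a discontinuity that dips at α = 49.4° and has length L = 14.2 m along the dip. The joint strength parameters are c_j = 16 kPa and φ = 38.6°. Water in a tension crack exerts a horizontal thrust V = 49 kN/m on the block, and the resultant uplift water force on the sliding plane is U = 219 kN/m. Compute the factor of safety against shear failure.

FS = 0.68

Resolving the block weight along and normal to the plane and applying the Mohr–Coulomb strength on the joint:
N' = W cosα − U − V sinα = 1558·cos49.4° − 219 − 49·sin49.4° = 757.7 kN/m
Driving force T = W sinα + V cosα = 1558·sin49.4° + 49·cos49.4° = 1214.8 kN/m
Resisting force R = c_j·L + N'·tanφ = 16·14.2 + 757.7·tan38.6° = 227.2 + 604.9 = 832.1 kN/m
FS = R / T = 832.1 / 1214.8 = 0.685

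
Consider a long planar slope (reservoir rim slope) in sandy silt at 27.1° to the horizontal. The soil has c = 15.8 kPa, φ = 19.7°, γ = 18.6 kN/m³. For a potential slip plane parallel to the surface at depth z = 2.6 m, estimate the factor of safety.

For an infinite slope with a slip plane parallel to the surface (no pore pressure): FS = [c + γz cos²β tanφ] / [γz sinβ cosβ].
γz = 18.6·2.6 = 48.36 kN/m²
Numerator = 15.8 + 48.36·cos²27.1°·tan19.7° = 15.8 + 48.36·0.7925·0.3581 = 29.522 kPa
Denominator = 48.36·sin27.1°·cos27.1° = 48.36·0.4555·0.8902 = 19.612 kPa
FS = 29.522 / 19.612 = 1.505

FS = 1.51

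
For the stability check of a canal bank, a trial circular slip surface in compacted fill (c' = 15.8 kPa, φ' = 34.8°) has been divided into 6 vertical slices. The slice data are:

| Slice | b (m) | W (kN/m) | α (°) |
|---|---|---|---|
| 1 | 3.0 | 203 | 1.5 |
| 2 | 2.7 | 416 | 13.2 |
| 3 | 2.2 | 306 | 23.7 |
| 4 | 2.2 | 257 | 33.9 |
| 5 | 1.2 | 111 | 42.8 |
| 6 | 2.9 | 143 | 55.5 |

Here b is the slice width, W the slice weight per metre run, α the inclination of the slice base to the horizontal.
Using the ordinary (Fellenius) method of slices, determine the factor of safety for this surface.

Ordinary method of slices: FS = Σ[c'·Δl_i + (W_i cosα_i)·tanφ'] / Σ W_i sinα_i, with Δl_i = b_i / cosα_i.
Slice 1: Δl = 3.0/cos1.5° = 3.001 m; N'_1 = 203·cos1.5° = 202.9; c'Δl = 47.42; W sinα = 5.3
Slice 2: Δl = 2.7/cos13.2° = 2.773 m; N'_2 = 416·cos13.2° = 405.0; c'Δl = 43.82; W sinα = 95.0
Slice 3: Δl = 2.2/cos23.7° = 2.403 m; N'_3 = 306·cos23.7° = 280.2; c'Δl = 37.96; W sinα = 123.0
Slice 4: Δl = 2.2/cos33.9° = 2.651 m; N'_4 = 257·cos33.9° = 213.3; c'Δl = 41.88; W sinα = 143.3
Slice 5: Δl = 1.2/cos42.8° = 1.635 m; N'_5 = 111·cos42.8° = 81.4; c'Δl = 25.84; W sinα = 75.4
Slice 6: Δl = 2.9/cos55.5° = 5.120 m; N'_6 = 143·cos55.5° = 81.0; c'Δl = 80.90; W sinα = 117.9
Σc'Δl = 277.8 kN/m; ΣN' = 1263.9 kN/m; ΣW sinα = 559.9 kN/m
Resisting = 277.8 + 1263.9·tan34.8° = 277.8 + 878.4 = 1156.2 kN/m
FS = 1156.2 / 559.9 = 2.065

FS = 2.07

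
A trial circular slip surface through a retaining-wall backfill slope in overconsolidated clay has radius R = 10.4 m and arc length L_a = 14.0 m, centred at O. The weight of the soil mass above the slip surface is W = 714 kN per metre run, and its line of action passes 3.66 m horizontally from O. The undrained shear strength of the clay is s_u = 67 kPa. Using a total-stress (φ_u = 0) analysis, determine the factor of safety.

Taking moments about the centre O, the resisting moment is provided by the undrained shear strength acting along the arc:
M_R = s_u·L_a·R = 67·14.00·10.4 = 9755.2 kN·m/m
M_D = W·d = 714·3.66 = 2613.2 kN·m/m
FS = M_R / M_D = 9755.2 / 2613.2 = 3.733

FS = 3.73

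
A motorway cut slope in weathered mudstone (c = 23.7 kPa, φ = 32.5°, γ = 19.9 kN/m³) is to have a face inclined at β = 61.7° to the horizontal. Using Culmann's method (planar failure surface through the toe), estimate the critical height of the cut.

H_c = 27.84 m

Culmann's analysis gives the critical failure plane at α_cr = (β + φ)/2 = (61.7 + 32.5)/2 = 47.1°, and the critical height
H_c = (4c/γ) · sinβ cosφ / [1 − cos(β − φ)]
    = (4·23.7/19.9) · sin61.7°·cos32.5° / [1 − cos(29.2°)]
    = 4.764 · 0.8805·0.8434 / [1 − 0.8729]
    = 4.764 · 0.7426 / 0.1271
    = 27.84 m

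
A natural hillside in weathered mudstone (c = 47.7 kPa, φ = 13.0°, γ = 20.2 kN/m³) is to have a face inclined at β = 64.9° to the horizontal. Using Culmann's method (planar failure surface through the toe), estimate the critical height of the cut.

Culmann's analysis gives the critical failure plane at α_cr = (β + φ)/2 = (64.9 + 13.0)/2 = 39.0°, and the critical height
H_c = (4c/γ) · sinβ cosφ / [1 − cos(β − φ)]
    = (4·47.7/20.2) · sin64.9°·cos13.0° / [1 − cos(51.9°)]
    = 9.446 · 0.9056·0.9744 / [1 − 0.6170]
    = 9.446 · 0.8824 / 0.3830
    = 21.76 m

H_c = 21.76 m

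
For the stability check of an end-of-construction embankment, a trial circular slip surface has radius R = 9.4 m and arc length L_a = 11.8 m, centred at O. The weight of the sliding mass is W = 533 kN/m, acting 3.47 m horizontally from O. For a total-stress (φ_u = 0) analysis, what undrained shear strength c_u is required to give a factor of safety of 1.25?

FS = c_u·L_a·R / (W·d), so c_u = FS·W·d / (L_a·R).
c_u = 1.25·533·3.47 / (11.80·9.4) = 2311.9 / 110.92 = 20.84 kPa

c_u = 20.8 kPa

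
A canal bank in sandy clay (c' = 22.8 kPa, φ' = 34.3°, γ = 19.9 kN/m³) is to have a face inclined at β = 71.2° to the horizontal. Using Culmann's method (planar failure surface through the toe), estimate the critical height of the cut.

Culmann's analysis gives the critical failure plane at α_cr = (β + φ')/2 = (71.2 + 34.3)/2 = 52.8°, and the critical height
H_c = (4c'/γ) · sinβ cosφ' / [1 − cos(β − φ')]
    = (4·22.8/19.9) · sin71.2°·cos34.3° / [1 − cos(36.9°)]
    = 4.583 · 0.9466·0.8261 / [1 − 0.7997]
    = 4.583 · 0.7820 / 0.2003
    = 17.89 m

H_c = 17.89 m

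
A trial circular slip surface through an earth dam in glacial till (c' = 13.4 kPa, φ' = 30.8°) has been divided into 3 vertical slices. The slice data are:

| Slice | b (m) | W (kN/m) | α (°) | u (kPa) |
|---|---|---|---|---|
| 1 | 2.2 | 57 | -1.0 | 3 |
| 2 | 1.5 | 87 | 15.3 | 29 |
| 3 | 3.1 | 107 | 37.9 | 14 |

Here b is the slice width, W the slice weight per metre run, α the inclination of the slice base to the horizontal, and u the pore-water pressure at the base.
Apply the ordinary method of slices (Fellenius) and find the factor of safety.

FS = 1.98

Ordinary method of slices: FS = Σ[c'·Δl_i + (W_i cosα_i − u_i·Δl_i)·tanφ'] / Σ W_i sinα_i, with Δl_i = b_i / cosα_i.
Slice 1: Δl = 2.2/cos(-1.0°) = 2.200 m; N'_1 = 57·cos(-1.0°) − 3·2.200 = 50.4; c'Δl = 29.48; W sinα = -1.0
Slice 2: Δl = 1.5/cos15.3° = 1.555 m; N'_2 = 87·cos15.3° − 29·1.555 = 38.8; c'Δl = 20.84; W sinα = 23.0
Slice 3: Δl = 3.1/cos37.9° = 3.929 m; N'_3 = 107·cos37.9° − 14·3.929 = 29.4; c'Δl = 52.64; W sinα = 65.7
Σc'Δl = 103.0 kN/m; ΣN' = 118.6 kN/m; ΣW sinα = 87.7 kN/m
Resisting = 103.0 + 118.6·tan30.8° = 103.0 + 70.7 = 173.7 kN/m
FS = 173.7 / 87.7 = 1.981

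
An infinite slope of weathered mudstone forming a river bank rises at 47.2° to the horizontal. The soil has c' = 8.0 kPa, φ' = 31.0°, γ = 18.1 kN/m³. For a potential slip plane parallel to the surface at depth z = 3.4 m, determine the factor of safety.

FS = 0.82

For an infinite slope with a slip plane parallel to the surface (no pore pressure): FS = [c' + γz cos²β tanφ'] / [γz sinβ cosβ].
γz = 18.1·3.4 = 61.54 kN/m²
Numerator = 8.0 + 61.54·cos²47.2°·tan31.0° = 8.0 + 61.54·0.4616·0.6009 = 25.070 kPa
Denominator = 61.54·sin47.2°·cos47.2° = 61.54·0.7337·0.6794 = 30.679 kPa
FS = 25.070 / 30.679 = 0.817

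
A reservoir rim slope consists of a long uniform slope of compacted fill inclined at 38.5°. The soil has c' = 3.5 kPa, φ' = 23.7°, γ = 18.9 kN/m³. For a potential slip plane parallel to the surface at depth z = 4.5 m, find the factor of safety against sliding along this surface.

For an infinite slope with a slip plane parallel to the surface (no pore pressure): FS = [c' + γz cos²β tanφ'] / [γz sinβ cosβ].
γz = 18.9·4.5 = 85.05 kN/m²
Numerator = 3.5 + 85.05·cos²38.5°·tan23.7° = 3.5 + 85.05·0.6125·0.4390 = 26.366 kPa
Denominator = 85.05·sin38.5°·cos38.5° = 85.05·0.6225·0.7826 = 41.435 kPa
FS = 26.366 / 41.435 = 0.636

FS = 0.64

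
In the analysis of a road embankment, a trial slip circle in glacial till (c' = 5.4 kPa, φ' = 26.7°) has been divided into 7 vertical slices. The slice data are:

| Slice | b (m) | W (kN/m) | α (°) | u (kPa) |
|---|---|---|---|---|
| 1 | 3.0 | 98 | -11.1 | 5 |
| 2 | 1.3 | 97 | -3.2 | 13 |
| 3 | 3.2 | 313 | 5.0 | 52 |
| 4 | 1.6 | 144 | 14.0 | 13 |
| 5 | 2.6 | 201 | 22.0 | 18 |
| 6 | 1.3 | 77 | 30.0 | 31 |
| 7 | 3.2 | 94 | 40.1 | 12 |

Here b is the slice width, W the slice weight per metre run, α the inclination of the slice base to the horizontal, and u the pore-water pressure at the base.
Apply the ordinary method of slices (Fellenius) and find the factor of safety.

Ordinary method of slices: FS = Σ[c'·Δl_i + (W_i cosα_i − u_i·Δl_i)·tanφ'] / Σ W_i sinα_i, with Δl_i = b_i / cosα_i.
Slice 1: Δl = 3.0/cos(-11.1°) = 3.057 m; N'_1 = 98·cos(-11.1°) − 5·3.057 = 80.9; c'Δl = 16.51; W sinα = -18.9
Slice 2: Δl = 1.3/cos(-3.2°) = 1.302 m; N'_2 = 97·cos(-3.2°) − 13·1.302 = 79.9; c'Δl = 7.03; W sinα = -5.4
Slice 3: Δl = 3.2/cos5.0° = 3.212 m; N'_3 = 313·cos5.0° − 52·3.212 = 144.8; c'Δl = 17.35; W sinα = 27.3
Slice 4: Δl = 1.6/cos14.0° = 1.649 m; N'_4 = 144·cos14.0° − 13·1.649 = 118.3; c'Δl = 8.90; W sinα = 34.8
Slice 5: Δl = 2.6/cos22.0° = 2.804 m; N'_5 = 201·cos22.0° − 18·2.804 = 135.9; c'Δl = 15.14; W sinα = 75.3
Slice 6: Δl = 1.3/cos30.0° = 1.501 m; N'_6 = 77·cos30.0° − 31·1.501 = 20.1; c'Δl = 8.11; W sinα = 38.5
Slice 7: Δl = 3.2/cos40.1° = 4.183 m; N'_7 = 94·cos40.1° − 12·4.183 = 21.7; c'Δl = 22.59; W sinα = 60.5
Σc'Δl = 95.6 kN/m; ΣN' = 601.6 kN/m; ΣW sinα = 212.2 kN/m
Resisting = 95.6 + 601.6·tan26.7° = 95.6 + 302.6 = 398.2 kN/m
FS = 398.2 / 212.2 = 1.877

FS = 1.88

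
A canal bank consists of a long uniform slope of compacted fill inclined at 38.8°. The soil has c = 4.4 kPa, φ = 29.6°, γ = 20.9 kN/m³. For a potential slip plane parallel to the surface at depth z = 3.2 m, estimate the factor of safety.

For an infinite slope with a slip plane parallel to the surface (no pore pressure): FS = [c + γz cos²β tanφ] / [γz sinβ cosβ].
γz = 20.9·3.2 = 66.88 kN/m²
Numerator = 4.4 + 66.88·cos²38.8°·tan29.6° = 4.4 + 66.88·0.6074·0.5681 = 27.476 kPa
Denominator = 66.88·sin38.8°·cos38.8° = 66.88·0.6266·0.7793 = 32.660 kPa
FS = 27.476 / 32.660 = 0.841

FS = 0.84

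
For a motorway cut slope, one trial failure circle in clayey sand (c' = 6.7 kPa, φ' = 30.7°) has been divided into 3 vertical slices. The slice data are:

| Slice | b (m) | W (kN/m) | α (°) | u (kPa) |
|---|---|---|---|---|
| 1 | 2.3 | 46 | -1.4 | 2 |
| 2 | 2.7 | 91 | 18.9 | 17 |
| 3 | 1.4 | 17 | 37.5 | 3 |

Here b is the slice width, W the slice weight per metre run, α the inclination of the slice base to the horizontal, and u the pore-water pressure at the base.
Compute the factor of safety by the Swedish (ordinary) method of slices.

Ordinary method of slices: FS = Σ[c'·Δl_i + (W_i cosα_i − u_i·Δl_i)·tanφ'] / Σ W_i sinα_i, with Δl_i = b_i / cosα_i.
Slice 1: Δl = 2.3/cos(-1.4°) = 2.301 m; N'_1 = 46·cos(-1.4°) − 2·2.301 = 41.4; c'Δl = 15.41; W sinα = -1.1
Slice 2: Δl = 2.7/cos18.9° = 2.854 m; N'_2 = 91·cos18.9° − 17·2.854 = 37.6; c'Δl = 19.12; W sinα = 29.5
Slice 3: Δl = 1.4/cos37.5° = 1.765 m; N'_3 = 17·cos37.5° − 3·1.765 = 8.2; c'Δl = 11.82; W sinα = 10.3
Σc'Δl = 46.4 kN/m; ΣN' = 87.2 kN/m; ΣW sinα = 38.7 kN/m
Resisting = 46.4 + 87.2·tan30.7° = 46.4 + 51.7 = 98.1 kN/m
FS = 98.1 / 38.7 = 2.535

FS = 2.53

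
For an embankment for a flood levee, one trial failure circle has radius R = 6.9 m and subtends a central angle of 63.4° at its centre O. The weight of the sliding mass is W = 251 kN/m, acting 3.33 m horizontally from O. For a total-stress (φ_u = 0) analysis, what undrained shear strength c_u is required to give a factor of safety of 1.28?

c_u = 20.3 kPa

FS = c_u·L_a·R / (W·d), so c_u = FS·W·d / (L_a·R).
Arc length L_a = R·θ = 6.9·(63.4°·π/180) = 6.9·1.1065 = 7.64 m
c_u = 1.28·251·3.33 / (7.64·6.9) = 1069.9 / 52.68 = 20.31 kPa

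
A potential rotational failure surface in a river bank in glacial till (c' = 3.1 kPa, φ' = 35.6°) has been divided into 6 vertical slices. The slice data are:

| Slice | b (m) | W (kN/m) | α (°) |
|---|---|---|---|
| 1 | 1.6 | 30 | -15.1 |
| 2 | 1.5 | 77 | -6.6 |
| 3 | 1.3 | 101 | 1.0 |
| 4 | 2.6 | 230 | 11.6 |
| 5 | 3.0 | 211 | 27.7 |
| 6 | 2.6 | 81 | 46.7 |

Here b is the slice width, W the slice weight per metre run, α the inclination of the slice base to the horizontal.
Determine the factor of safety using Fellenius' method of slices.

FS = 2.80

Ordinary method of slices: FS = Σ[c'·Δl_i + (W_i cosα_i)·tanφ'] / Σ W_i sinα_i, with Δl_i = b_i / cosα_i.
Slice 1: Δl = 1.6/cos(-15.1°) = 1.657 m; N'_1 = 30·cos(-15.1°) = 29.0; c'Δl = 5.14; W sinα = -7.8
Slice 2: Δl = 1.5/cos(-6.6°) = 1.510 m; N'_2 = 77·cos(-6.6°) = 76.5; c'Δl = 4.68; W sinα = -8.9
Slice 3: Δl = 1.3/cos1.0° = 1.300 m; N'_3 = 101·cos1.0° = 101.0; c'Δl = 4.03; W sinα = 1.8
Slice 4: Δl = 2.6/cos11.6° = 2.654 m; N'_4 = 230·cos11.6° = 225.3; c'Δl = 8.23; W sinα = 46.2
Slice 5: Δl = 3.0/cos27.7° = 3.388 m; N'_5 = 211·cos27.7° = 186.8; c'Δl = 10.50; W sinα = 98.1
Slice 6: Δl = 2.6/cos46.7° = 3.791 m; N'_6 = 81·cos46.7° = 55.6; c'Δl = 11.75; W sinα = 58.9
Σc'Δl = 44.3 kN/m; ΣN' = 674.1 kN/m; ΣW sinα = 188.4 kN/m
Resisting = 44.3 + 674.1·tan35.6° = 44.3 + 482.6 = 526.9 kN/m
FS = 526.9 / 188.4 = 2.797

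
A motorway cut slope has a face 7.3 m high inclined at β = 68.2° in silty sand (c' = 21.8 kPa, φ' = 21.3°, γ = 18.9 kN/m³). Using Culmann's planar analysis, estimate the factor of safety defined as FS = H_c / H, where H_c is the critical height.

H_c = (4c'/γ) · sinβ cosφ' / [1 − cos(β − φ')]
    = (4·21.8/18.9) · sin68.2°·cos21.3° / [1 − cos46.9°]
    = 4.614 · 0.8651 / 0.3167 = 12.60 m
FS = H_c / H = 12.60 / 7.3 = 1.726

FS = 1.73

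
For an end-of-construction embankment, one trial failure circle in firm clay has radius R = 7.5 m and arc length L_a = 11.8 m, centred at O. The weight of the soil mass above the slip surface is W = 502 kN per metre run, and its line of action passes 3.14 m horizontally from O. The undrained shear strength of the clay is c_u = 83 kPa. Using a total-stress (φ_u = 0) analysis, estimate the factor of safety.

FS = 4.66

Taking moments about the centre O, the resisting moment is provided by the undrained shear strength acting along the arc:
M_R = c_u·L_a·R = 83·11.80·7.5 = 7345.5 kN·m/m
M_D = W·d = 502·3.14 = 1576.3 kN·m/m
FS = M_R / M_D = 7345.5 / 1576.3 = 4.660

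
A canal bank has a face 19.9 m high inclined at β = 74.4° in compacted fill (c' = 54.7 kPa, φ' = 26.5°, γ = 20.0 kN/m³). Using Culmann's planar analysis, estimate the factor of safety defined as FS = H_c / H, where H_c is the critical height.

H_c = (4c'/γ) · sinβ cosφ' / [1 − cos(β − φ')]
    = (4·54.7/20.0) · sin74.4°·cos26.5° / [1 − cos47.9°]
    = 10.940 · 0.8620 / 0.3296 = 28.61 m
FS = H_c / H = 28.61 / 19.9 = 1.438

FS = 1.44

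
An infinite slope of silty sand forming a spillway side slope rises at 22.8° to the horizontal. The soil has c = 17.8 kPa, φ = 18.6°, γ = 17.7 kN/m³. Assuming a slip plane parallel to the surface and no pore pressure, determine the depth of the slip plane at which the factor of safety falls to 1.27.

z = 6.00 m

Setting FS = 1.27 in FS = [c + γz cos²β tanφ] / [γz sinβ cosβ] and solving for z:
z = c / [γ cosβ (FS·sinβ − cosβ·tanφ)]
  = 17.8 / [17.7·cos22.8°·(1.27·sin22.8° − cos22.8°·tan18.6°)]
  = 17.8 / [17.7·0.9219·(1.27·0.3875 − 0.9219·0.3365)]
  = 17.8 / 2.9681 = 5.997 m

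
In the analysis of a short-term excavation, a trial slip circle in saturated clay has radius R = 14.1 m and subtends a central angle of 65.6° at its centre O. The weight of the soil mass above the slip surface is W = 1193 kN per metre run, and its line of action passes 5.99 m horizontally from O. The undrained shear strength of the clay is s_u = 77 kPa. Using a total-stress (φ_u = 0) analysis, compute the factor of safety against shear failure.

Taking moments about the centre O, the resisting moment is provided by the undrained shear strength acting along the arc:
Arc length L_a = R·θ = 14.1·(65.6°·π/180) = 14.1·1.1449 = 16.14 m
M_R = s_u·L_a·R = 77·16.14·14.1 = 17527.1 kN·m/m
M_D = W·d = 1193·5.99 = 7146.1 kN·m/m
FS = M_R / M_D = 17527.1 / 7146.1 = 2.453

FS = 2.45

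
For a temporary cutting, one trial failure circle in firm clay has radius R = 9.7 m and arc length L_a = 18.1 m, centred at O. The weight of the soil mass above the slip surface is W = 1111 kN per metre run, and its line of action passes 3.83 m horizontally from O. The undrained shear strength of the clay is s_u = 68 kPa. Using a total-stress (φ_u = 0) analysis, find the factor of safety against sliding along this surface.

FS = 2.81

Taking moments about the centre O, the resisting moment is provided by the undrained shear strength acting along the arc:
M_R = s_u·L_a·R = 68·18.10·9.7 = 11938.8 kN·m/m
M_D = W·d = 1111·3.83 = 4255.1 kN·m/m
FS = M_R / M_D = 11938.8 / 4255.1 = 2.806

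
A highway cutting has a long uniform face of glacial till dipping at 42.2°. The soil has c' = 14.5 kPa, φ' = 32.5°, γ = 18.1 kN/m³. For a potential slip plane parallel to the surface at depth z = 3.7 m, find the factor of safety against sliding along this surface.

FS = 1.14

For an infinite slope with a slip plane parallel to the surface (no pore pressure): FS = [c' + γz cos²β tanφ'] / [γz sinβ cosβ].
γz = 18.1·3.7 = 66.97 kN/m²
Numerator = 14.5 + 66.97·cos²42.2°·tan32.5° = 14.5 + 66.97·0.5488·0.6371 = 37.914 kPa
Denominator = 66.97·sin42.2°·cos42.2° = 66.97·0.6717·0.7408 = 33.325 kPa
FS = 37.914 / 33.325 = 1.138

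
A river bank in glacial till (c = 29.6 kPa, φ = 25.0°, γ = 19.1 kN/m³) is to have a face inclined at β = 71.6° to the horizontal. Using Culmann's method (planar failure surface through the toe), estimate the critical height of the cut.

H_c = 17.04 m

Culmann's analysis gives the critical failure plane at α_cr = (β + φ)/2 = (71.6 + 25.0)/2 = 48.3°, and the critical height
H_c = (4c/γ) · sinβ cosφ / [1 − cos(β − φ)]
    = (4·29.6/19.1) · sin71.6°·cos25.0° / [1 − cos(46.6°)]
    = 6.199 · 0.9489·0.9063 / [1 − 0.6871]
    = 6.199 · 0.8600 / 0.3129
    = 17.04 m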